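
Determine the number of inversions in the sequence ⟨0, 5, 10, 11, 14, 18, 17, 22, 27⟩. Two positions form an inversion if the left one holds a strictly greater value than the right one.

Element-by-element contributions:
0 → none → 0
5 → none → 0
10 → none → 0
11 → none → 0
14 → none → 0
18 → 17 → 1
17 → none → 0
22 → none → 0
27 → none → 0
Sum: 0 + 0 + 0 + 0 + 0 + 1 + 0 + 0 + 0 = 1

Out-of-order pairs: 1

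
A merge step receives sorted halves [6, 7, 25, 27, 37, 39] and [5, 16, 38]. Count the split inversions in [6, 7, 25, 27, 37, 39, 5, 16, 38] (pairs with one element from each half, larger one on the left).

Count, for every r in R, how many entries of L exceed r:
r = 5: 6, 7, 25, 27, 37, 39 → 6
r = 16: 25, 27, 37, 39 → 4
r = 38: 39 → 1
Cross-inversions: 6 + 4 + 1 = 11

11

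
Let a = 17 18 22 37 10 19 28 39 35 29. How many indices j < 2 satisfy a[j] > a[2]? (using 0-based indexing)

The element at index 2 is 22.
Elements before it: 17, 18
None of them are larger than 22.

0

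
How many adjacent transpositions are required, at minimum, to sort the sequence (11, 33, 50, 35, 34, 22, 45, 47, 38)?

12 adjacent swaps

Each adjacent swap fixes exactly one inversion, so the minimum swap count equals the number of inversions.
Count inversions — for each element, later elements that are smaller:
11: none → 0
33: 22 → 1
50: 35, 34, 22, 45, 47, 38 → 6
35: 34, 22 → 2
34: 22 → 1
22: none → 0
45: 38 → 1
47: 38 → 1
38: none → 0
Total inversions: 0 + 1 + 6 + 2 + 1 + 0 + 1 + 1 + 0 = 12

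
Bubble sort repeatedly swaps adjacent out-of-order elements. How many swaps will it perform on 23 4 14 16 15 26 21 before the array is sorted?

There are 7 adjacent swaps.

The minimum number of adjacent swaps to sort an array equals its inversion count, since every such swap removes exactly one inversion.
Count inversions — for each element, later elements that are smaller:
23: 4, 14, 16, 15, 21 → 5
4: none → 0
14: none → 0
16: 15 → 1
15: none → 0
26: 21 → 1
21: none → 0
Total inversions: 5 + 0 + 0 + 1 + 0 + 1 + 0 = 7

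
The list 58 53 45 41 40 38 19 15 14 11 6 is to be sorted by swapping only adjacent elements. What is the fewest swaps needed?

Minimum adjacent swaps = number of inversions (each swap of adjacent out-of-order elements removes one inversion and no swap can remove more).
Count inversions — for each element, later elements that are smaller:
58: 53, 45, 41, 40, 38, 19, 15, 14, 11, 6 → 10
53: 45, 41, 40, 38, 19, 15, 14, 11, 6 → 9
45: 41, 40, 38, 19, 15, 14, 11, 6 → 8
41: 40, 38, 19, 15, 14, 11, 6 → 7
40: 38, 19, 15, 14, 11, 6 → 6
38: 19, 15, 14, 11, 6 → 5
19: 15, 14, 11, 6 → 4
15: 14, 11, 6 → 3
14: 11, 6 → 2
11: 6 → 1
6: none → 0
Total inversions: 10 + 9 + 8 + 7 + 6 + 5 + 4 + 3 + 2 + 1 + 0 = 55

55 swaps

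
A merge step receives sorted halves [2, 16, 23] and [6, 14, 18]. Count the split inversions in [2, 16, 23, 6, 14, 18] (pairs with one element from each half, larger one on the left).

Count, for every r in R, how many entries of L exceed r:
r = 6: 16, 23 → 2
r = 14: 16, 23 → 2
r = 18: 23 → 1
Cross-inversions: 2 + 2 + 1 = 5

5 cross-inversions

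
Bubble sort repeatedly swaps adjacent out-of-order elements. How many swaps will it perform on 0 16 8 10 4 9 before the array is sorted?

7 adjacent swaps

The minimum number of adjacent swaps to sort an array equals its inversion count, since every such swap removes exactly one inversion.
Count inversions — for each element, later elements that are smaller:
0: none → 0
16: 8, 10, 4, 9 → 4
8: 4 → 1
10: 4, 9 → 2
4: none → 0
9: none → 0
Total inversions: 0 + 4 + 1 + 2 + 0 + 0 = 7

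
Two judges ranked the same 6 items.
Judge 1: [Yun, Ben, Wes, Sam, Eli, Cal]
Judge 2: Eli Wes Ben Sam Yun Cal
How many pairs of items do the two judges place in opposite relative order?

Assign each item its position (1..6) in the first ordering, then rewrite the second ordering as that position sequence:
positions: Yun→1, Ben→2, Wes→3, Sam→4, Eli→5, Cal→6
second ordering as positions: [5, 3, 2, 4, 1, 6]
Discordant pairs = inversions in this position sequence.
5: 3, 2, 4, 1 → 4
3: 2, 1 → 2
2: 1 → 1
4: 1 → 1
1: 0
6: 0
Total: 4 + 2 + 1 + 1 + 0 + 0 = 8

8 discordant pairs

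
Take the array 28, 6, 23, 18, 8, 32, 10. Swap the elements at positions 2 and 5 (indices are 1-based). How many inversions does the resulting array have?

Inversions: 12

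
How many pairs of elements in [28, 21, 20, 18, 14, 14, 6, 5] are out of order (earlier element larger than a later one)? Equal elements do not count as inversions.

27 inversions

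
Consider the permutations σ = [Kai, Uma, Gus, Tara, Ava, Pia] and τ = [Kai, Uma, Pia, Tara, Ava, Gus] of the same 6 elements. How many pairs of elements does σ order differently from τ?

5 discordant pairs

Assign each item its position (1..6) in the first ordering, then rewrite the second ordering as that position sequence:
positions: Kai→1, Uma→2, Gus→3, Tara→4, Ava→5, Pia→6
second ordering as positions: [1, 2, 6, 4, 5, 3]
Discordant pairs = inversions in this position sequence.
1: 0
2: 0
6: 4, 5, 3 → 3
4: 3 → 1
5: 3 → 1
3: 0
Total: 0 + 0 + 3 + 1 + 1 + 0 = 5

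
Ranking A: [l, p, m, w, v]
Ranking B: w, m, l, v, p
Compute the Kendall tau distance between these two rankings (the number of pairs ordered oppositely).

6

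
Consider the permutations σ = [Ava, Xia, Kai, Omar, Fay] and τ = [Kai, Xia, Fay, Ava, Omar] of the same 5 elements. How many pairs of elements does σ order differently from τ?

5 discordant pairs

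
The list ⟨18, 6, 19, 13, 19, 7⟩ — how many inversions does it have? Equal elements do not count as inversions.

7

Inversion pairs (indices are 0-based):
(0,1): 18 > 6
(0,3): 18 > 13
(0,5): 18 > 7
(2,3): 19 > 13
(2,5): 19 > 7
(3,5): 13 > 7
(4,5): 19 > 7
That's 7 pairs.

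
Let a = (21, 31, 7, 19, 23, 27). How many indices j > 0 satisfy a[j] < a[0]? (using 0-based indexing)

The element at index 0 is 21.
Elements after it: 31, 7, 19, 23, 27
Those smaller than 21: 7, 19

2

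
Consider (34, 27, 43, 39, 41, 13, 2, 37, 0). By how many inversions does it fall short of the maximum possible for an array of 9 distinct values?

11

Maximum inversions for 9 distinct elements is C(9, 2) = 9·8/2 = 36.
Current inversions — for each element, count later smaller elements:
34: 4
27: 3
43: 6
39: 4
41: 4
13: 2
2: 1
37: 1
0: 0
Current total: 4 + 3 + 6 + 4 + 4 + 2 + 1 + 1 + 0 = 25
Shortfall: 36 − 25 = 11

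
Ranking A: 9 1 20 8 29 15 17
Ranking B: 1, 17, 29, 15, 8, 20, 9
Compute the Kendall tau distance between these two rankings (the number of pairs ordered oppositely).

Assign each item its position (1..7) in the first ordering, then rewrite the second ordering as that position sequence:
positions: 9→1, 1→2, 20→3, 8→4, 29→5, 15→6, 17→7
second ordering as positions: [2, 7, 5, 6, 4, 3, 1]
Discordant pairs = inversions in this position sequence.
2: 1 → 1
7: 5, 6, 4, 3, 1 → 5
5: 4, 3, 1 → 3
6: 4, 3, 1 → 3
4: 3, 1 → 2
3: 1 → 1
1: 0
Total: 1 + 5 + 3 + 3 + 2 + 1 + 0 = 15

15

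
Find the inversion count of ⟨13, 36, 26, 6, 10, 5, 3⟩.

Count, for each position, how many later elements it exceeds:
13: 4
36: 5
26: 4
6: 2
10: 2
5: 1
3: 0
Sum: 4 + 5 + 4 + 2 + 2 + 1 + 0 = 18

18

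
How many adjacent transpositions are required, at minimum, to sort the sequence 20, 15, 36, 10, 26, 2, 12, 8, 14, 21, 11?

Swaps: 33

Minimum adjacent swaps = number of inversions (each swap of adjacent out-of-order elements removes one inversion and no swap can remove more).
Count inversions — for each element, later elements that are smaller:
20: 15, 10, 2, 12, 8, 14, 11 → 7
15: 10, 2, 12, 8, 14, 11 → 6
36: 10, 26, 2, 12, 8, 14, 21, 11 → 8
10: 2, 8 → 2
26: 2, 12, 8, 14, 21, 11 → 6
2: none → 0
12: 8, 11 → 2
8: none → 0
14: 11 → 1
21: 11 → 1
11: none → 0
Total inversions: 7 + 6 + 8 + 2 + 6 + 0 + 2 + 0 + 1 + 1 + 0 = 33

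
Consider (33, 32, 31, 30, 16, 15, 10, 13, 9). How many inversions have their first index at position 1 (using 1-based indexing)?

The element at index 1 is 33.
Elements after it: 32, 31, 30, 16, 15, 10, 13, 9
Those smaller than 33: 32, 31, 30, 16, 15, 10, 13, 9

8 such elements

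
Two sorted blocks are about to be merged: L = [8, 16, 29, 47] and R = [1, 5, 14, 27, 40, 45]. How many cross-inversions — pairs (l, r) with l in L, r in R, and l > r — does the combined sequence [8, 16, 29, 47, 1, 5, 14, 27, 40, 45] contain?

Count, for every r in R, how many entries of L exceed r:
r = 1: 8, 16, 29, 47 → 4
r = 5: 8, 16, 29, 47 → 4
r = 14: 16, 29, 47 → 3
r = 27: 29, 47 → 2
r = 40: 47 → 1
r = 45: 47 → 1
Cross-inversions: 4 + 4 + 3 + 2 + 1 + 1 = 15

15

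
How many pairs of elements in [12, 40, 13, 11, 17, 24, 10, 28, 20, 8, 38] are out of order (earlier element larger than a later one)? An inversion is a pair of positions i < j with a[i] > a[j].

26 inversions

Count, for each position, how many later elements it exceeds:
12: 3
40: 9
13: 3
11: 2
17: 2
24: 3
10: 1
28: 2
20: 1
8: 0
38: 0
Sum: 3 + 9 + 3 + 2 + 2 + 3 + 1 + 2 + 1 + 0 + 0 = 26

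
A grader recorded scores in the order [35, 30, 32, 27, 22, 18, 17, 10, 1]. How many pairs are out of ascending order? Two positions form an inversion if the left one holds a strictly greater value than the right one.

There are 35 out-of-order pairs.

Count, for each position, how many later elements it exceeds:
35 → 30, 32, 27, 22, 18, 17, 10, 1 → 8
30 → 27, 22, 18, 17, 10, 1 → 6
32 → 27, 22, 18, 17, 10, 1 → 6
27 → 22, 18, 17, 10, 1 → 5
22 → 18, 17, 10, 1 → 4
18 → 17, 10, 1 → 3
17 → 10, 1 → 2
10 → 1 → 1
1 → none → 0
Sum: 8 + 6 + 6 + 5 + 4 + 3 + 2 + 1 + 0 = 35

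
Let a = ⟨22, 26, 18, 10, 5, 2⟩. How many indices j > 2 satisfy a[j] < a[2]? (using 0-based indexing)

The element at index 2 is 18.
Elements after it: 10, 5, 2
Those smaller than 18: 10, 5, 2

3 such elements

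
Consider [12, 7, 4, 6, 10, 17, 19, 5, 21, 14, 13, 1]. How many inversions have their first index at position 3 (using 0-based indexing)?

2

The element at index 3 is 6.
Elements after it: 10, 17, 19, 5, 21, 14, 13, 1
Those smaller than 6: 5, 1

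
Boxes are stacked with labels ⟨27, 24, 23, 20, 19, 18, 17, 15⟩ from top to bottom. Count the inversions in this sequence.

Sweep left to right; for each value list the smaller values that follow it:
27 → 24, 23, 20, 19, 18, 17, 15 → 7
24 → 23, 20, 19, 18, 17, 15 → 6
23 → 20, 19, 18, 17, 15 → 5
20 → 19, 18, 17, 15 → 4
19 → 18, 17, 15 → 3
18 → 17, 15 → 2
17 → 15 → 1
15 → none → 0
Sum: 7 + 6 + 5 + 4 + 3 + 2 + 1 + 0 = 28

28 out-of-order pairs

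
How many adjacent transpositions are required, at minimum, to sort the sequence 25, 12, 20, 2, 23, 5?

There are 10 adjacent swaps.

Minimum adjacent swaps = number of inversions (each swap of adjacent out-of-order elements removes one inversion and no swap can remove more).
Count inversions — for each element, later elements that are smaller:
25: 12, 20, 2, 23, 5 → 5
12: 2, 5 → 2
20: 2, 5 → 2
2: none → 0
23: 5 → 1
5: none → 0
Total inversions: 5 + 2 + 2 + 0 + 1 + 0 = 10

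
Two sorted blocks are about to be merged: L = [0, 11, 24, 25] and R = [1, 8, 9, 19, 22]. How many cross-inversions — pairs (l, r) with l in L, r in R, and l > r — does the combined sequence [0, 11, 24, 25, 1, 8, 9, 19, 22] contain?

13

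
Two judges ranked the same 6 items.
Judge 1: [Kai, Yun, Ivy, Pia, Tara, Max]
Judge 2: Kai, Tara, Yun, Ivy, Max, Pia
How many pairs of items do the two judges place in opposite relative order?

Assign each item its position (1..6) in the first ordering, then rewrite the second ordering as that position sequence:
positions: Kai→1, Yun→2, Ivy→3, Pia→4, Tara→5, Max→6
second ordering as positions: [1, 5, 2, 3, 6, 4]
Discordant pairs = inversions in this position sequence.
1: 0
5: 2, 3, 4 → 3
2: 0
3: 0
6: 4 → 1
4: 0
Total: 0 + 3 + 0 + 0 + 1 + 0 = 4

4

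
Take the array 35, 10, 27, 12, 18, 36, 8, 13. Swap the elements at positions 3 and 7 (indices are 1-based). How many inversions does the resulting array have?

Inversions: 11

Positions 3 and 7 hold 27 and 8; after swapping, the array is [35, 10, 8, 12, 18, 36, 27, 13].
Sweep left to right; for each value list the smaller values that follow it:
35 → 10, 8, 12, 18, 27, 13 → 6
10 → 8 → 1
8 → none → 0
12 → none → 0
18 → 13 → 1
36 → 27, 13 → 2
27 → 13 → 1
13 → none → 0
Sum: 6 + 1 + 0 + 0 + 1 + 2 + 1 + 0 = 11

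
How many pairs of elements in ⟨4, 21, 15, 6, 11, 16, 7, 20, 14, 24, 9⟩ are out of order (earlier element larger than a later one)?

22

Count, for each position, how many later elements it exceeds:
4: 0
21: 8
15: 5
6: 0
11: 2
16: 3
7: 0
20: 2
14: 1
24: 1
9: 0
Sum: 0 + 8 + 5 + 0 + 2 + 3 + 0 + 2 + 1 + 1 + 0 = 22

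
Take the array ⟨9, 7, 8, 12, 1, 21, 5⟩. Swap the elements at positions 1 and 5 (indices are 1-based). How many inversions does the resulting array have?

Inversions: 6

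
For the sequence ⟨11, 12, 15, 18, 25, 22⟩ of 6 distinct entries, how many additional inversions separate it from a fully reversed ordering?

14 inversions short

Maximum inversions for 6 distinct elements is C(6, 2) = 6·5/2 = 15.
Current inversions — for each element, count later smaller elements:
11: 0
12: 0
15: 0
18: 0
25: 1
22: 0
Current total: 0 + 0 + 0 + 0 + 1 + 0 = 1
Shortfall: 15 − 1 = 14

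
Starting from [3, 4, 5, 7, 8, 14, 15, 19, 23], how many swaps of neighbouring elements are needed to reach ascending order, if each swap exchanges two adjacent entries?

0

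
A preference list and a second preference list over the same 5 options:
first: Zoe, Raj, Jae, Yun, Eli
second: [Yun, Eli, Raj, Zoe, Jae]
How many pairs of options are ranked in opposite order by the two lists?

Assign each item its position (1..5) in the first ordering, then rewrite the second ordering as that position sequence:
positions: Zoe→1, Raj→2, Jae→3, Yun→4, Eli→5
second ordering as positions: [4, 5, 2, 1, 3]
Discordant pairs = inversions in this position sequence.
4: 2, 1, 3 → 3
5: 2, 1, 3 → 3
2: 1 → 1
1: 0
3: 0
Total: 3 + 3 + 1 + 0 + 0 = 7

7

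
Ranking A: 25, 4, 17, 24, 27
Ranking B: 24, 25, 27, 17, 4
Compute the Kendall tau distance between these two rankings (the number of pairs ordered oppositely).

Assign each item its position (1..5) in the first ordering, then rewrite the second ordering as that position sequence:
positions: 25→1, 4→2, 17→3, 24→4, 27→5
second ordering as positions: [4, 1, 5, 3, 2]
Discordant pairs = inversions in this position sequence.
4: 1, 3, 2 → 3
1: 0
5: 3, 2 → 2
3: 2 → 1
2: 0
Total: 3 + 0 + 2 + 1 + 0 = 6

6 discordant pairs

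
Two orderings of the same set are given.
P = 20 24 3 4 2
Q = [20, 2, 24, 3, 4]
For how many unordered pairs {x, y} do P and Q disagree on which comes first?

3 disagreeing pairs

Assign each item its position (1..5) in the first ordering, then rewrite the second ordering as that position sequence:
positions: 20→1, 24→2, 3→3, 4→4, 2→5
second ordering as positions: [1, 5, 2, 3, 4]
Discordant pairs = inversions in this position sequence.
1: 0
5: 2, 3, 4 → 3
2: 0
3: 0
4: 0
Total: 0 + 3 + 0 + 0 + 0 = 3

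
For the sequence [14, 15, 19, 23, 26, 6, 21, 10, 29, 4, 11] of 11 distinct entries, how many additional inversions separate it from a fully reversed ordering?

Maximum inversions for 11 distinct elements is C(11, 2) = 11·10/2 = 55.
Current inversions — for each element, count later smaller elements:
14: 4
15: 4
19: 4
23: 5
26: 5
6: 1
21: 3
10: 1
29: 2
4: 0
11: 0
Current total: 4 + 4 + 4 + 5 + 5 + 1 + 3 + 1 + 2 + 0 + 0 = 29
Shortfall: 55 − 29 = 26

26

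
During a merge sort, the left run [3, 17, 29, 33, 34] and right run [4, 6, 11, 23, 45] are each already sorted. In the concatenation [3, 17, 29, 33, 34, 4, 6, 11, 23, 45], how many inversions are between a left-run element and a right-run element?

Take each right-half value and tally the left-half values above it:
r = 4: 17, 29, 33, 34 → 4
r = 6: 17, 29, 33, 34 → 4
r = 11: 17, 29, 33, 34 → 4
r = 23: 29, 33, 34 → 3
r = 45: none → 0
Cross-inversions: 4 + 4 + 4 + 3 + 0 = 15

15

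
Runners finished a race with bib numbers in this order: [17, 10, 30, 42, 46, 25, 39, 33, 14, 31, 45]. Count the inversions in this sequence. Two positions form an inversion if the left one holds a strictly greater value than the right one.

21

For each element, count later entries that are smaller:
17 → 10, 14 → 2
10 → none → 0
30 → 25, 14 → 2
42 → 25, 39, 33, 14, 31 → 5
46 → 25, 39, 33, 14, 31, 45 → 6
25 → 14 → 1
39 → 33, 14, 31 → 3
33 → 14, 31 → 2
14 → none → 0
31 → none → 0
45 → none → 0
Sum: 2 + 0 + 2 + 5 + 6 + 1 + 3 + 2 + 0 + 0 + 0 = 21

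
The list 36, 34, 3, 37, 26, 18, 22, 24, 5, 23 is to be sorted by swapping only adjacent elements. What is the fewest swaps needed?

Each adjacent swap fixes exactly one inversion, so the minimum swap count equals the number of inversions.
Count inversions — for each element, later elements that are smaller:
36: 34, 3, 26, 18, 22, 24, 5, 23 → 8
34: 3, 26, 18, 22, 24, 5, 23 → 7
3: none → 0
37: 26, 18, 22, 24, 5, 23 → 6
26: 18, 22, 24, 5, 23 → 5
18: 5 → 1
22: 5 → 1
24: 5, 23 → 2
5: none → 0
23: none → 0
Total inversions: 8 + 7 + 0 + 6 + 5 + 1 + 1 + 2 + 0 + 0 = 30

30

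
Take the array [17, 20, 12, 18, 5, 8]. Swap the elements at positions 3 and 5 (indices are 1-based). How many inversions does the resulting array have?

10 inversions

Positions 3 and 5 hold 12 and 5; after swapping, the array is [17, 20, 5, 18, 12, 8].
For each element, count later entries that are smaller:
17: 3
20: 4
5: 0
18: 2
12: 1
8: 0
Sum: 3 + 4 + 0 + 2 + 1 + 0 = 10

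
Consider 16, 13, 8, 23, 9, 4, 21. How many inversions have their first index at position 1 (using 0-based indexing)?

3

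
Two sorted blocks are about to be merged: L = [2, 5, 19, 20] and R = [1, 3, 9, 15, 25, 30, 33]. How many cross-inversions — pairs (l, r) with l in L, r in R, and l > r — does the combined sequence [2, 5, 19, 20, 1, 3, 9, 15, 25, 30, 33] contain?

For each element r of the right run, count left-run elements greater than r:
r = 1: 2, 5, 19, 20 → 4
r = 3: 5, 19, 20 → 3
r = 9: 19, 20 → 2
r = 15: 19, 20 → 2
r = 25: none → 0
r = 30: none → 0
r = 33: none → 0
Cross-inversions: 4 + 3 + 2 + 2 + 0 + 0 + 0 = 11

11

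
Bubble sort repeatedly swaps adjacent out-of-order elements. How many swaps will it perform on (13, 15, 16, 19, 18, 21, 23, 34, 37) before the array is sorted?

1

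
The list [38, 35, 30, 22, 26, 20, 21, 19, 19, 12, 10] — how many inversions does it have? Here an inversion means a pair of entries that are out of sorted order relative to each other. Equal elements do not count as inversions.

Inversions: 52

Element-by-element contributions:
38 → 35, 30, 22, 26, 20, 21, 19, 19, 12, 10 → 10
35 → 30, 22, 26, 20, 21, 19, 19, 12, 10 → 9
30 → 22, 26, 20, 21, 19, 19, 12, 10 → 8
22 → 20, 21, 19, 19, 12, 10 → 6
26 → 20, 21, 19, 19, 12, 10 → 6
20 → 19, 19, 12, 10 → 4
21 → 19, 19, 12, 10 → 4
19 → 12, 10 → 2
19 → 12, 10 → 2
12 → 10 → 1
10 → none → 0
Sum: 10 + 9 + 8 + 6 + 6 + 4 + 4 + 2 + 2 + 1 + 0 = 52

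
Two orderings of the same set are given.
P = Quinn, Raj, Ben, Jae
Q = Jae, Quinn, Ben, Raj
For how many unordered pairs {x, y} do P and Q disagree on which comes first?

4

Assign each item its position (1..4) in the first ordering, then rewrite the second ordering as that position sequence:
positions: Quinn→1, Raj→2, Ben→3, Jae→4
second ordering as positions: [4, 1, 3, 2]
Discordant pairs = inversions in this position sequence.
4: 1, 3, 2 → 3
1: 0
3: 2 → 1
2: 0
Total: 3 + 0 + 1 + 0 = 4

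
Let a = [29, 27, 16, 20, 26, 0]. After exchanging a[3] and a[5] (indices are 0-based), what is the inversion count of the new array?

11

Positions 3 and 5 hold 20 and 0; after swapping, the array is [29, 27, 16, 0, 26, 20].
Sweep left to right; for each value list the smaller values that follow it:
29: 5
27: 4
16: 1
0: 0
26: 1
20: 0
Sum: 5 + 4 + 1 + 0 + 1 + 0 = 11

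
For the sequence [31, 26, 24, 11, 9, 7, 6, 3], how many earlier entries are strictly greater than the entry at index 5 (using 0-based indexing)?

5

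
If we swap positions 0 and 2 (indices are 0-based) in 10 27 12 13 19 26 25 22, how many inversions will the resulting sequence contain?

Positions 0 and 2 hold 10 and 12; after swapping, the array is [12, 27, 10, 13, 19, 26, 25, 22].
Sweep left to right; for each value list the smaller values that follow it:
12: 1
27: 6
10: 0
13: 0
19: 0
26: 2
25: 1
22: 0
Sum: 1 + 6 + 0 + 0 + 0 + 2 + 1 + 0 = 10

10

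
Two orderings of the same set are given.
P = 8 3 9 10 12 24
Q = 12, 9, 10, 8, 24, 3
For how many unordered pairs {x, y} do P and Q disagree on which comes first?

Assign each item its position (1..6) in the first ordering, then rewrite the second ordering as that position sequence:
positions: 8→1, 3→2, 9→3, 10→4, 12→5, 24→6
second ordering as positions: [5, 3, 4, 1, 6, 2]
Discordant pairs = inversions in this position sequence.
5: 3, 4, 1, 2 → 4
3: 1, 2 → 2
4: 1, 2 → 2
1: 0
6: 2 → 1
2: 0
Total: 4 + 2 + 2 + 0 + 1 + 0 = 9

9 disagreeing pairs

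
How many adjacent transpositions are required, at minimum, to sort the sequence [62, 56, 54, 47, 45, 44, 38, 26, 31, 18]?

Minimum adjacent swaps = number of inversions (each swap of adjacent out-of-order elements removes one inversion and no swap can remove more).
Count inversions — for each element, later elements that are smaller:
62: 56, 54, 47, 45, 44, 38, 26, 31, 18 → 9
56: 54, 47, 45, 44, 38, 26, 31, 18 → 8
54: 47, 45, 44, 38, 26, 31, 18 → 7
47: 45, 44, 38, 26, 31, 18 → 6
45: 44, 38, 26, 31, 18 → 5
44: 38, 26, 31, 18 → 4
38: 26, 31, 18 → 3
26: 18 → 1
31: 18 → 1
18: none → 0
Total inversions: 9 + 8 + 7 + 6 + 5 + 4 + 3 + 1 + 1 + 0 = 44

44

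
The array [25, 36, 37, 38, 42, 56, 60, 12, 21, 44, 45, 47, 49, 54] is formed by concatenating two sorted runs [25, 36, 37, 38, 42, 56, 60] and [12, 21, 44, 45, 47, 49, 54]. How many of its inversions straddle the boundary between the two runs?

24

For each element r of the right run, count left-run elements greater than r:
r = 12: 25, 36, 37, 38, 42, 56, 60 → 7
r = 21: 25, 36, 37, 38, 42, 56, 60 → 7
r = 44: 56, 60 → 2
r = 45: 56, 60 → 2
r = 47: 56, 60 → 2
r = 49: 56, 60 → 2
r = 54: 56, 60 → 2
Cross-inversions: 7 + 7 + 2 + 2 + 2 + 2 + 2 = 24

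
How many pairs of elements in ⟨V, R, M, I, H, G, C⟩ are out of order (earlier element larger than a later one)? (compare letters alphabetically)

21

Sweep left to right; for each value list the smaller values that follow it:
V → R, M, I, H, G, C → 6
R → M, I, H, G, C → 5
M → I, H, G, C → 4
I → H, G, C → 3
H → G, C → 2
G → C → 1
C → none → 0
Sum: 6 + 5 + 4 + 3 + 2 + 1 + 0 = 21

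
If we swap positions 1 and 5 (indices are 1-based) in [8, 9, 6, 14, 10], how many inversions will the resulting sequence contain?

Positions 1 and 5 hold 8 and 10; after swapping, the array is [10, 9, 6, 14, 8].
Count, for each position, how many later elements it exceeds:
10 → 9, 6, 8 → 3
9 → 6, 8 → 2
6 → none → 0
14 → 8 → 1
8 → none → 0
Sum: 3 + 2 + 0 + 1 + 0 = 6

6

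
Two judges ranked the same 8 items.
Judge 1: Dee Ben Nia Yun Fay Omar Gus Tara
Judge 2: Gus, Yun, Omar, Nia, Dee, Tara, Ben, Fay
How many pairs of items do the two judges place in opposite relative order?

Assign each item its position (1..8) in the first ordering, then rewrite the second ordering as that position sequence:
positions: Dee→1, Ben→2, Nia→3, Yun→4, Fay→5, Omar→6, Gus→7, Tara→8
second ordering as positions: [7, 4, 6, 3, 1, 8, 2, 5]
Discordant pairs = inversions in this position sequence.
7: 4, 6, 3, 1, 2, 5 → 6
4: 3, 1, 2 → 3
6: 3, 1, 2, 5 → 4
3: 1, 2 → 2
1: 0
8: 2, 5 → 2
2: 0
5: 0
Total: 6 + 3 + 4 + 2 + 0 + 2 + 0 + 0 = 17

Discordant pairs: 17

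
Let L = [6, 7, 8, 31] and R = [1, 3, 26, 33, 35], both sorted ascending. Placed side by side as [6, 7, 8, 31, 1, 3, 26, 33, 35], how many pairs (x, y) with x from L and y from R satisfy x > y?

9 cross-inversions

Count, for every r in R, how many entries of L exceed r:
r = 1: 6, 7, 8, 31 → 4
r = 3: 6, 7, 8, 31 → 4
r = 26: 31 → 1
r = 33: none → 0
r = 35: none → 0
Cross-inversions: 4 + 4 + 1 + 0 + 0 = 9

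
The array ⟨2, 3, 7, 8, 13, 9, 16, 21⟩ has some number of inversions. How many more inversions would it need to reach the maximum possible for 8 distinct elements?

Maximum inversions for 8 distinct elements is C(8, 2) = 8·7/2 = 28.
Current inversions — for each element, count later smaller elements:
2: 0
3: 0
7: 0
8: 0
13: 1
9: 0
16: 0
21: 0
Current total: 0 + 0 + 0 + 0 + 1 + 0 + 0 + 0 = 1
Shortfall: 28 − 1 = 27

27 inversions short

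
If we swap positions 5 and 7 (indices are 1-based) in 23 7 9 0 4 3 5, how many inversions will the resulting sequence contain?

16

Positions 5 and 7 hold 4 and 5; after swapping, the array is [23, 7, 9, 0, 5, 3, 4].
For each element, count later entries that are smaller:
23: 6
7: 4
9: 4
0: 0
5: 2
3: 0
4: 0
Sum: 6 + 4 + 4 + 0 + 2 + 0 + 0 = 16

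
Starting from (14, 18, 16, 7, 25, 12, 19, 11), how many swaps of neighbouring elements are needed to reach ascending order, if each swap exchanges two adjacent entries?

15 swaps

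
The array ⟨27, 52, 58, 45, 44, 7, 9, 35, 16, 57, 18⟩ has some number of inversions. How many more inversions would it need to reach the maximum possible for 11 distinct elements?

22

Maximum inversions for 11 distinct elements is C(11, 2) = 11·10/2 = 55.
Current inversions — for each element, count later smaller elements:
27: 4
52: 7
58: 8
45: 6
44: 5
7: 0
9: 0
35: 2
16: 0
57: 1
18: 0
Current total: 4 + 7 + 8 + 6 + 5 + 0 + 0 + 2 + 0 + 1 + 0 = 33
Shortfall: 55 − 33 = 22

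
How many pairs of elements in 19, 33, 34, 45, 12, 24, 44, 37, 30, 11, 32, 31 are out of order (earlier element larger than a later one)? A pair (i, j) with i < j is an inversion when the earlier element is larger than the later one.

35 out-of-order pairs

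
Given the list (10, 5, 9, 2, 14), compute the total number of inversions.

Out-of-order pairs: 5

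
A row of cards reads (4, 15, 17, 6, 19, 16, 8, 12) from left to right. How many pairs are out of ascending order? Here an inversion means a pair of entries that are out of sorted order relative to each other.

12

Count, for each position, how many later elements it exceeds:
4: 0
15: 3
17: 4
6: 0
19: 3
16: 2
8: 0
12: 0
Sum: 0 + 3 + 4 + 0 + 3 + 2 + 0 + 0 = 12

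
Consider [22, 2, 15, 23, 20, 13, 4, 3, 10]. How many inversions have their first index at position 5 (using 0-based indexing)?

3 such elements

The element at index 5 is 13.
Elements after it: 4, 3, 10
Those smaller than 13: 4, 3, 10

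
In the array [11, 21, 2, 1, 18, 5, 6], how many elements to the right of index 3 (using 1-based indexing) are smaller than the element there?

1

The element at index 3 is 2.
Elements after it: 1, 18, 5, 6
Those smaller than 2: 1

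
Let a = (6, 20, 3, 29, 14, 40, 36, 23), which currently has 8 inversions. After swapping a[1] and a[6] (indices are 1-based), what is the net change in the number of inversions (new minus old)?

Positions 1 and 6 hold 6 and 40; after swapping, the array is [40, 20, 3, 29, 14, 6, 36, 23].
Count, for each position, how many later elements it exceeds:
40 → 20, 3, 29, 14, 6, 36, 23 → 7
20 → 3, 14, 6 → 3
3 → none → 0
29 → 14, 6, 23 → 3
14 → 6 → 1
6 → none → 0
36 → 23 → 1
23 → none → 0
Sum: 7 + 3 + 0 + 3 + 1 + 0 + 1 + 0 = 15
Change: 15 − 8 = +7

+7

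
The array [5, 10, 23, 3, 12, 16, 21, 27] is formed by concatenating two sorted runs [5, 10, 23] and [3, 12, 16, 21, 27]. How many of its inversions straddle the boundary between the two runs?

Take each right-half value and tally the left-half values above it:
r = 3: 5, 10, 23 → 3
r = 12: 23 → 1
r = 16: 23 → 1
r = 21: 23 → 1
r = 27: none → 0
Cross-inversions: 3 + 1 + 1 + 1 + 0 = 6

6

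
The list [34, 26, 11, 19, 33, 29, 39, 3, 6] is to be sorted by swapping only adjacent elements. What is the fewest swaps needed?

Each adjacent swap fixes exactly one inversion, so the minimum swap count equals the number of inversions.
Count inversions — for each element, later elements that are smaller:
34: 26, 11, 19, 33, 29, 3, 6 → 7
26: 11, 19, 3, 6 → 4
11: 3, 6 → 2
19: 3, 6 → 2
33: 29, 3, 6 → 3
29: 3, 6 → 2
39: 3, 6 → 2
3: none → 0
6: none → 0
Total inversions: 7 + 4 + 2 + 2 + 3 + 2 + 2 + 0 + 0 = 22

22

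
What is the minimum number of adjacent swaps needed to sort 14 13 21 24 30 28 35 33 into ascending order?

Minimum adjacent swaps = number of inversions (each swap of adjacent out-of-order elements removes one inversion and no swap can remove more).
Count inversions — for each element, later elements that are smaller:
14: 13 → 1
13: none → 0
21: none → 0
24: none → 0
30: 28 → 1
28: none → 0
35: 33 → 1
33: none → 0
Total inversions: 1 + 0 + 0 + 0 + 1 + 0 + 1 + 0 = 3

Swaps: 3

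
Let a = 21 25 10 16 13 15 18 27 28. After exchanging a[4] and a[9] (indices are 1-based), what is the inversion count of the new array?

17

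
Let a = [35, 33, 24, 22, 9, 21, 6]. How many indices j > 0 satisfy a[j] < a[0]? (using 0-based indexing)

6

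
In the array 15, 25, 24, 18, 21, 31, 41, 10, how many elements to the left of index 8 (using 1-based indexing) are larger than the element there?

The element at index 8 is 10.
Elements before it: 15, 25, 24, 18, 21, 31, 41
Those larger than 10: 15, 25, 24, 18, 21, 31, 41

7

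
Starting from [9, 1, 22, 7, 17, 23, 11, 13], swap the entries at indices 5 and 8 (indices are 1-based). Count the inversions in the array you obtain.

There are 9 inversions.

Positions 5 and 8 hold 17 and 13; after swapping, the array is [9, 1, 22, 7, 13, 23, 11, 17].
Element-by-element contributions:
9: 2
1: 0
22: 4
7: 0
13: 1
23: 2
11: 0
17: 0
Sum: 2 + 0 + 4 + 0 + 1 + 2 + 0 + 0 = 9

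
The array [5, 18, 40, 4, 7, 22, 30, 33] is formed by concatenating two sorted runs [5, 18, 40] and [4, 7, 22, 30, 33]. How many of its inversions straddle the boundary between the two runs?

For each element r of the right run, count left-run elements greater than r:
r = 4: 5, 18, 40 → 3
r = 7: 18, 40 → 2
r = 22: 40 → 1
r = 30: 40 → 1
r = 33: 40 → 1
Cross-inversions: 3 + 2 + 1 + 1 + 1 = 8

8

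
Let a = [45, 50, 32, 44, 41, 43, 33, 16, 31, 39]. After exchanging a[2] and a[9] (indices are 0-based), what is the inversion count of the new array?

Positions 2 and 9 hold 32 and 39; after swapping, the array is [45, 50, 39, 44, 41, 43, 33, 16, 31, 32].
Count, for each position, how many later elements it exceeds:
45: 8
50: 8
39: 4
44: 6
41: 4
43: 4
33: 3
16: 0
31: 0
32: 0
Sum: 8 + 8 + 4 + 6 + 4 + 4 + 3 + 0 + 0 + 0 = 37

37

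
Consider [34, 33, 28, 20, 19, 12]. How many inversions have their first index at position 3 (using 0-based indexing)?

2

The element at index 3 is 20.
Elements after it: 19, 12
Those smaller than 20: 19, 12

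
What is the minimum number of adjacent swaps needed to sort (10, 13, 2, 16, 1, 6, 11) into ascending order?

11

Each adjacent swap fixes exactly one inversion, so the minimum swap count equals the number of inversions.
Count inversions — for each element, later elements that are smaller:
10: 2, 1, 6 → 3
13: 2, 1, 6, 11 → 4
2: 1 → 1
16: 1, 6, 11 → 3
1: none → 0
6: none → 0
11: none → 0
Total inversions: 3 + 4 + 1 + 3 + 0 + 0 + 0 = 11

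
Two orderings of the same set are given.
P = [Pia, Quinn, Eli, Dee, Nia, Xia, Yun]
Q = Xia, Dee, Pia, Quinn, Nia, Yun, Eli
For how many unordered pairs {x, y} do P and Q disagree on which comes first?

10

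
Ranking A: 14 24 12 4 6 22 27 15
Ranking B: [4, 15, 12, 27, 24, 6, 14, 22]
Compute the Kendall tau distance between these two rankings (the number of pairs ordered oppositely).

Discordant pairs: 17

Assign each item its position (1..8) in the first ordering, then rewrite the second ordering as that position sequence:
positions: 14→1, 24→2, 12→3, 4→4, 6→5, 22→6, 27→7, 15→8
second ordering as positions: [4, 8, 3, 7, 2, 5, 1, 6]
Discordant pairs = inversions in this position sequence.
4: 3, 2, 1 → 3
8: 3, 7, 2, 5, 1, 6 → 6
3: 2, 1 → 2
7: 2, 5, 1, 6 → 4
2: 1 → 1
5: 1 → 1
1: 0
6: 0
Total: 3 + 6 + 2 + 4 + 1 + 1 + 0 + 0 = 17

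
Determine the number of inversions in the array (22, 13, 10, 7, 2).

10

For each element, count later entries that are smaller:
22 → 13, 10, 7, 2 → 4
13 → 10, 7, 2 → 3
10 → 7, 2 → 2
7 → 2 → 1
2 → none → 0
Sum: 4 + 3 + 2 + 1 + 0 = 10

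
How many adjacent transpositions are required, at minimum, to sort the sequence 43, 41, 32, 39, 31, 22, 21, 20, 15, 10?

Swaps: 44

Each adjacent swap fixes exactly one inversion, so the minimum swap count equals the number of inversions.
Count inversions — for each element, later elements that are smaller:
43: 41, 32, 39, 31, 22, 21, 20, 15, 10 → 9
41: 32, 39, 31, 22, 21, 20, 15, 10 → 8
32: 31, 22, 21, 20, 15, 10 → 6
39: 31, 22, 21, 20, 15, 10 → 6
31: 22, 21, 20, 15, 10 → 5
22: 21, 20, 15, 10 → 4
21: 20, 15, 10 → 3
20: 15, 10 → 2
15: 10 → 1
10: none → 0
Total inversions: 9 + 8 + 6 + 6 + 5 + 4 + 3 + 2 + 1 + 0 = 44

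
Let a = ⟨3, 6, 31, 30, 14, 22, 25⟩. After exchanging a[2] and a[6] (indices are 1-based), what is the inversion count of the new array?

Positions 2 and 6 hold 6 and 22; after swapping, the array is [3, 22, 31, 30, 14, 6, 25].
For each element, count later entries that are smaller:
3: 0
22: 2
31: 4
30: 3
14: 1
6: 0
25: 0
Sum: 0 + 2 + 4 + 3 + 1 + 0 + 0 = 10

10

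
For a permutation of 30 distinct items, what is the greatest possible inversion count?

435

The maximum occurs when the array is in strictly decreasing order: every one of the C(30, 2) pairs is inverted.
C(30, 2) = 30·29/2 = 435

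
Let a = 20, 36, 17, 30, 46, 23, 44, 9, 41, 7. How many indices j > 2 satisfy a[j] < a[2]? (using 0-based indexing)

2

The element at index 2 is 17.
Elements after it: 30, 46, 23, 44, 9, 41, 7
Those smaller than 17: 9, 7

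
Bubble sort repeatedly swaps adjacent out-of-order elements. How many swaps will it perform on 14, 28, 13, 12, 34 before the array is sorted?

Each adjacent swap fixes exactly one inversion, so the minimum swap count equals the number of inversions.
Count inversions — for each element, later elements that are smaller:
14: 13, 12 → 2
28: 13, 12 → 2
13: 12 → 1
12: none → 0
34: none → 0
Total inversions: 2 + 2 + 1 + 0 + 0 = 5

5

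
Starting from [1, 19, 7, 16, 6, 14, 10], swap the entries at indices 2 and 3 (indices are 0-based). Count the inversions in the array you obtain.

Positions 2 and 3 hold 7 and 16; after swapping, the array is [1, 19, 16, 7, 6, 14, 10].
Count, for each position, how many later elements it exceeds:
1: 0
19: 5
16: 4
7: 1
6: 0
14: 1
10: 0
Sum: 0 + 5 + 4 + 1 + 0 + 1 + 0 = 11

11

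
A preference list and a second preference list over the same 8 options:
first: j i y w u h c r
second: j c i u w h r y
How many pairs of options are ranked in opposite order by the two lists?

Assign each item its position (1..8) in the first ordering, then rewrite the second ordering as that position sequence:
positions: j→1, i→2, y→3, w→4, u→5, h→6, c→7, r→8
second ordering as positions: [1, 7, 2, 5, 4, 6, 8, 3]
Discordant pairs = inversions in this position sequence.
1: 0
7: 2, 5, 4, 6, 3 → 5
2: 0
5: 4, 3 → 2
4: 3 → 1
6: 3 → 1
8: 3 → 1
3: 0
Total: 0 + 5 + 0 + 2 + 1 + 1 + 1 + 0 = 10

There are 10 pairs.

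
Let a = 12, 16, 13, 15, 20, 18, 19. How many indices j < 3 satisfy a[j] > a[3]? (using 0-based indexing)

1 such element

The element at index 3 is 15.
Elements before it: 12, 16, 13
Those larger than 15: 16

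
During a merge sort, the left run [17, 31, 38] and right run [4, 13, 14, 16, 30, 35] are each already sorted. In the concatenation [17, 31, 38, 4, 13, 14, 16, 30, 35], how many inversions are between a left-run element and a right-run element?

15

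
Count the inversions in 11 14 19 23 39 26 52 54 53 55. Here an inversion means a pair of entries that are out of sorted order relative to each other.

2 inversions

Count, for each position, how many later elements it exceeds:
11 → none → 0
14 → none → 0
19 → none → 0
23 → none → 0
39 → 26 → 1
26 → none → 0
52 → none → 0
54 → 53 → 1
53 → none → 0
55 → none → 0
Sum: 0 + 0 + 0 + 0 + 1 + 0 + 0 + 1 + 0 + 0 = 2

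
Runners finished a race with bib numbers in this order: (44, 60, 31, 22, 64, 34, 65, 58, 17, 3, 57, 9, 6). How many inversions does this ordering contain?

For each element, count later entries that are smaller:
44 → 31, 22, 34, 17, 3, 9, 6 → 7
60 → 31, 22, 34, 58, 17, 3, 57, 9, 6 → 9
31 → 22, 17, 3, 9, 6 → 5
22 → 17, 3, 9, 6 → 4
64 → 34, 58, 17, 3, 57, 9, 6 → 7
34 → 17, 3, 9, 6 → 4
65 → 58, 17, 3, 57, 9, 6 → 6
58 → 17, 3, 57, 9, 6 → 5
17 → 3, 9, 6 → 3
3 → none → 0
57 → 9, 6 → 2
9 → 6 → 1
6 → none → 0
Sum: 7 + 9 + 5 + 4 + 7 + 4 + 6 + 5 + 3 + 0 + 2 + 1 + 0 = 53

53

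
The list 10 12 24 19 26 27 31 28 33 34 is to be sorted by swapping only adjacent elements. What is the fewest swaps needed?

Minimum adjacent swaps = number of inversions (each swap of adjacent out-of-order elements removes one inversion and no swap can remove more).
Count inversions — for each element, later elements that are smaller:
10: none → 0
12: none → 0
24: 19 → 1
19: none → 0
26: none → 0
27: none → 0
31: 28 → 1
28: none → 0
33: none → 0
34: none → 0
Total inversions: 0 + 0 + 1 + 0 + 0 + 0 + 1 + 0 + 0 + 0 = 2

2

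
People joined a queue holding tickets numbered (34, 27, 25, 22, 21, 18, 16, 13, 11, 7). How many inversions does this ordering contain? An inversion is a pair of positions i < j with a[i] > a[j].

Count, for each position, how many later elements it exceeds:
34: 9
27: 8
25: 7
22: 6
21: 5
18: 4
16: 3
13: 2
11: 1
7: 0
Sum: 9 + 8 + 7 + 6 + 5 + 4 + 3 + 2 + 1 + 0 = 45

45 out-of-order pairs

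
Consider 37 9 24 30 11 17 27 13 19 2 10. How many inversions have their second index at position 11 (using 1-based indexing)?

The element at index 11 is 10.
Elements before it: 37, 9, 24, 30, 11, 17, 27, 13, 19, 2
Those larger than 10: 37, 24, 30, 11, 17, 27, 13, 19

8 such elements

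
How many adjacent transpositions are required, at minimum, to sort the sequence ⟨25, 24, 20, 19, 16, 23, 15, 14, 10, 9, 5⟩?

Minimum adjacent swaps = number of inversions (each swap of adjacent out-of-order elements removes one inversion and no swap can remove more).
Count inversions — for each element, later elements that are smaller:
25: 24, 20, 19, 16, 23, 15, 14, 10, 9, 5 → 10
24: 20, 19, 16, 23, 15, 14, 10, 9, 5 → 9
20: 19, 16, 15, 14, 10, 9, 5 → 7
19: 16, 15, 14, 10, 9, 5 → 6
16: 15, 14, 10, 9, 5 → 5
23: 15, 14, 10, 9, 5 → 5
15: 14, 10, 9, 5 → 4
14: 10, 9, 5 → 3
10: 9, 5 → 2
9: 5 → 1
5: none → 0
Total inversions: 10 + 9 + 7 + 6 + 5 + 5 + 4 + 3 + 2 + 1 + 0 = 52

52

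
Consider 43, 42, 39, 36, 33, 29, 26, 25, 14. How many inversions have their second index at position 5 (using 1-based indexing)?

The element at index 5 is 33.
Elements before it: 43, 42, 39, 36
Those larger than 33: 43, 42, 39, 36

4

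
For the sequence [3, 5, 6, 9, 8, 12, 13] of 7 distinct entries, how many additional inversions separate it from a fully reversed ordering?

20

Maximum inversions for 7 distinct elements is C(7, 2) = 7·6/2 = 21.
Current inversions — for each element, count later smaller elements:
3: 0
5: 0
6: 0
9: 1
8: 0
12: 0
13: 0
Current total: 0 + 0 + 0 + 1 + 0 + 0 + 0 = 1
Shortfall: 21 − 1 = 20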